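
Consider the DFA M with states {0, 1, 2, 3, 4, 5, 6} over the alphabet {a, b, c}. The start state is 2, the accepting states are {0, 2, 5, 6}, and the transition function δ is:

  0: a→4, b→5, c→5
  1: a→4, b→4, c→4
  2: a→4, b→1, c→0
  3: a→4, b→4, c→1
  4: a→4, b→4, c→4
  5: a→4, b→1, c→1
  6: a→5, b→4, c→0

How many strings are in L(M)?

The useful subgraph on states {0, 2, 5} is acyclic, so L(M) is finite; the longest accepting path visits 3 useful states, giving maximum string length 2.
Counting accepting paths from 2 by length: 1 of length 0, 1 of length 1, 2 of length 2. Total 4.

4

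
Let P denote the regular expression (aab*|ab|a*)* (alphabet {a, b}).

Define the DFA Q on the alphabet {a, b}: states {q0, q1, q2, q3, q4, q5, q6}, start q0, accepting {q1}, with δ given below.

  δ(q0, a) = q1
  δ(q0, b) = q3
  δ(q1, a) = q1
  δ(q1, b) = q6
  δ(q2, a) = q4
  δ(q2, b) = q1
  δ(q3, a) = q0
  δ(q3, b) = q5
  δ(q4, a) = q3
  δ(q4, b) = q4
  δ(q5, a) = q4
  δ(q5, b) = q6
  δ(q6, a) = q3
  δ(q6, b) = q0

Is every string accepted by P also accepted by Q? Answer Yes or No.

The empty string ε is in L(P) but not in L(Q).
So L(P) ⊄ L(Q).

No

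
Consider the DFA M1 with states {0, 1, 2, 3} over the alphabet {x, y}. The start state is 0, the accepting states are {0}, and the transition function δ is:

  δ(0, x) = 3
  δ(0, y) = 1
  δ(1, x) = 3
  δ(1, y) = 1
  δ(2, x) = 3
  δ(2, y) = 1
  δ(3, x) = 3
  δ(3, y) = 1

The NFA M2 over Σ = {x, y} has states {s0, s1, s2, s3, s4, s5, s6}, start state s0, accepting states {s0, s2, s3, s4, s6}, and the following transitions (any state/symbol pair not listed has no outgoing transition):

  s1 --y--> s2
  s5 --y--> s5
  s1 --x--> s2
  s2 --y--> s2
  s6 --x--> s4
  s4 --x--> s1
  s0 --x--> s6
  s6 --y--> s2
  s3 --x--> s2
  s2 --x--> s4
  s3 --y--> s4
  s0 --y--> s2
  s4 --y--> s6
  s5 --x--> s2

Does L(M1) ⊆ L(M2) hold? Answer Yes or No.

Exploring the product automaton M1 × M2 from the start pair (0, s0), following both machines on each input symbol, reaches 7 state pairs: (0, s0), (3, s6), (1, s2), (3, s4), (3, s1), (1, s6), (3, s2).
M1 accepts in {0} and M2 accepts in {s0, s2, s3, s4, s6}. The reachable pairs whose M1-component is accepting are (0, s0); in each of them the M2-component is accepting too, so the product for L(M1) \ L(M2) (M1-component accepting, M2-component rejecting) has no reachable accepting pair and the difference is empty.
Hence every string in L(M1) is also in L(M2).

Yes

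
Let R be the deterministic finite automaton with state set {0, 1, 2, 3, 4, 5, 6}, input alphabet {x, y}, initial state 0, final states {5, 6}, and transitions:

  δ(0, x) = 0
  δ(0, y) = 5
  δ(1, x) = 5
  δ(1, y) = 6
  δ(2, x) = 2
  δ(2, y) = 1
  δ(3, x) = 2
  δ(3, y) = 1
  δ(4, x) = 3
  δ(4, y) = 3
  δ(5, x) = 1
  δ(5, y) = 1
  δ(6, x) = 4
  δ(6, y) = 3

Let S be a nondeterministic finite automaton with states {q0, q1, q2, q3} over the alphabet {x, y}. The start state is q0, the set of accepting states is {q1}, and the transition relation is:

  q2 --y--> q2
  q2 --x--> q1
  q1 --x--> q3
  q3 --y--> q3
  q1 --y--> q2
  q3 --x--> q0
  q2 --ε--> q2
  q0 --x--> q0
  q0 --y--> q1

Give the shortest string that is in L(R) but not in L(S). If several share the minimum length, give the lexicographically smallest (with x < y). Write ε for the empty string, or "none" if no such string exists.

The string yxx is accepted by R but not by S.
No shorter string lies in the difference, and yxx is the lexicographically first length-3 string in L(R) \ L(S).

yxx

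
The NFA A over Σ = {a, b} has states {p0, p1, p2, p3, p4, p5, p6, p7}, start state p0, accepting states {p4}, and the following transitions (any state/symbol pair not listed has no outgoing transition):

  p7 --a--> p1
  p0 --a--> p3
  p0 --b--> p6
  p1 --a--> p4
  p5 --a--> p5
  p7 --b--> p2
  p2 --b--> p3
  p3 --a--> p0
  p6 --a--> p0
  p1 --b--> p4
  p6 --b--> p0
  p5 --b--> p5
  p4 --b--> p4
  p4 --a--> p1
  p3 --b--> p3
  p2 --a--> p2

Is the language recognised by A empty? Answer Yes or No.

The states reachable from the start state are {p0, p3, p6}.
None of the accepting states {p4} is reachable, so no string is accepted and L(A) = ∅.

Yes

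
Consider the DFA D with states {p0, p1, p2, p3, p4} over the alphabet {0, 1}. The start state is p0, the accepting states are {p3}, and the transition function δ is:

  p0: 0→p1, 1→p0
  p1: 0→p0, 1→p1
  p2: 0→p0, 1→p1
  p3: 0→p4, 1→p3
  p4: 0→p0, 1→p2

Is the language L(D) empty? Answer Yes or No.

Yes

The states reachable from the start state are {p0, p1}.
None of the accepting states {p3} is reachable, so no string is accepted and L(D) = ∅.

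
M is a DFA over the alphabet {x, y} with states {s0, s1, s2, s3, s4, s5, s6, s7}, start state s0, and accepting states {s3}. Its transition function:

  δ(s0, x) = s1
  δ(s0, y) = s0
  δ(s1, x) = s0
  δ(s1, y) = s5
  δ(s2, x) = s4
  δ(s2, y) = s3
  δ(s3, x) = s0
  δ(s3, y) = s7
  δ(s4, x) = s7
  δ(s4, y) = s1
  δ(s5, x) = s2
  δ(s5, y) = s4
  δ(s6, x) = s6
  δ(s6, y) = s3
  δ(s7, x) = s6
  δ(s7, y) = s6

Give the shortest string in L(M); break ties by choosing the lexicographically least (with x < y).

xyxy

A breadth-first search from s0 reaches an accepting state first via the path s0 → s1 → s5 → s2 → s3 on input xyxy.
No string of length < 4 is accepted (BFS exhausts all shorter strings without reaching an accepting state), and xyxy is the lexicographically least accepting string of length 4.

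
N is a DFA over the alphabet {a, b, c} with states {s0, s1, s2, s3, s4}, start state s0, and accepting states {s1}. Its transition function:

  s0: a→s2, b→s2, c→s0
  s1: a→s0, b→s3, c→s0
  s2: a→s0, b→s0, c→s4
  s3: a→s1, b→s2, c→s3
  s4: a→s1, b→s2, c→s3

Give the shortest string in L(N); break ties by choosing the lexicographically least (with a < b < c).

aca

A breadth-first search from s0 reaches an accepting state first via the path s0 → s2 → s4 → s1 on input aca.
No string of length < 3 is accepted (BFS exhausts all shorter strings without reaching an accepting state), and aca is the lexicographically least accepting string of length 3.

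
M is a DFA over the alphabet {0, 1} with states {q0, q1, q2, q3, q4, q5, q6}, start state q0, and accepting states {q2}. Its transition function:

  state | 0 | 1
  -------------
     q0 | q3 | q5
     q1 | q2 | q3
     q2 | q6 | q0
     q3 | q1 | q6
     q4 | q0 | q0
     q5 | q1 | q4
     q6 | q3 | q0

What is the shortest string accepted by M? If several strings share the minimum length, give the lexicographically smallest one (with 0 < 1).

000

A breadth-first search from q0 reaches an accepting state first via the path q0 → q3 → q1 → q2 on input 000.
No string of length < 3 is accepted (BFS exhausts all shorter strings without reaching an accepting state), and 000 is the lexicographically least accepting string of length 3.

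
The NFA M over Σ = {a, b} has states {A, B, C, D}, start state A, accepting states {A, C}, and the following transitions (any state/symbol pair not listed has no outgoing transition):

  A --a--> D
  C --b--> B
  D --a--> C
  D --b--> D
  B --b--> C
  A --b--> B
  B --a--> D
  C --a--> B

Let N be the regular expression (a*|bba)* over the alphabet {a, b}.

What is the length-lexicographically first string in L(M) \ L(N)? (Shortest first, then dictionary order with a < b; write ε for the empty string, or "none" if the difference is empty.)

bb

The string bb is accepted by M but not by N.
No shorter string lies in the difference, and bb is the lexicographically first length-2 string in L(M) \ L(N).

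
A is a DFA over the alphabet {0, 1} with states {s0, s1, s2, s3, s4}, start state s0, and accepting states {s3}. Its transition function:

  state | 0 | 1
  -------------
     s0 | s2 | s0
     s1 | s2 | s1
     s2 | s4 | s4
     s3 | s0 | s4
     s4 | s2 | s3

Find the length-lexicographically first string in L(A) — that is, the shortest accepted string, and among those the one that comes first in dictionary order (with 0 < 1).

A breadth-first search from s0 reaches an accepting state first via the path s0 → s2 → s4 → s3 on input 001.
No string of length < 3 is accepted (BFS exhausts all shorter strings without reaching an accepting state), and 001 is the lexicographically least accepting string of length 3.

001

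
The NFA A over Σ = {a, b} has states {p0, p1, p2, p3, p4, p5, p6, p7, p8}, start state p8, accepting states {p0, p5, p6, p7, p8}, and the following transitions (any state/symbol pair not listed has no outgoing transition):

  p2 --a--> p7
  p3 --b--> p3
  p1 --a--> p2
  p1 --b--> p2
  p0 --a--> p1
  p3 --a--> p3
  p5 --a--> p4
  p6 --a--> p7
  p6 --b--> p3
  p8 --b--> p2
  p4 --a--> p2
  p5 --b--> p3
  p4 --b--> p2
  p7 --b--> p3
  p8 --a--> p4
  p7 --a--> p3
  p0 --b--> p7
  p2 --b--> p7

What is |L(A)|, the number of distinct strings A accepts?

7

The useful subgraph on states {p2, p4, p7, p8} is acyclic, so L(A) is finite; the longest accepting path visits 4 useful states, giving maximum string length 3.
Counting accepting paths from p8 by length: 1 of length 0, 2 of length 2, 4 of length 3. Total 7.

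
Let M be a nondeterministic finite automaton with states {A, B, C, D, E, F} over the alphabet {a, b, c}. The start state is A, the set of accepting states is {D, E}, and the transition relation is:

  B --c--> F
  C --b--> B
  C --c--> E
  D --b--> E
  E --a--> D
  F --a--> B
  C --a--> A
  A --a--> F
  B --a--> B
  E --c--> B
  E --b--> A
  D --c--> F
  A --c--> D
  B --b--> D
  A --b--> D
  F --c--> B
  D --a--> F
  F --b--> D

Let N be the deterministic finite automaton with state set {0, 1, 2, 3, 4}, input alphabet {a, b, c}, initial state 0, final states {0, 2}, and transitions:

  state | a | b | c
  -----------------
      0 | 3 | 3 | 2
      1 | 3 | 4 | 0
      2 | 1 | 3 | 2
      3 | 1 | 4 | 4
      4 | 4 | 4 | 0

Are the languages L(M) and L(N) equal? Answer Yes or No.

The string b is accepted by M but rejected by N.
So L(M) ≠ L(N).

No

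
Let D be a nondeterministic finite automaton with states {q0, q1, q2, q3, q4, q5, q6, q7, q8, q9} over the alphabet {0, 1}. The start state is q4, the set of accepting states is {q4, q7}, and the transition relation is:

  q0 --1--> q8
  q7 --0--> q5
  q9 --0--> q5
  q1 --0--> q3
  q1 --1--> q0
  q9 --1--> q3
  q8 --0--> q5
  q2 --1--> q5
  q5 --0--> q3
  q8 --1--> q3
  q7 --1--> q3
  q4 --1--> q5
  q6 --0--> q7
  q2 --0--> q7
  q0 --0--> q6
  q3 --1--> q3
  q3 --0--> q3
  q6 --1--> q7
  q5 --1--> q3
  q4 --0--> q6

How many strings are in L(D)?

The useful subgraph on states {q4, q6, q7} is acyclic, so L(D) is finite; the longest accepting path visits 3 useful states, giving maximum string length 2.
Counting accepting paths from q4 by length: 1 of length 0, 2 of length 2. Total 3.

3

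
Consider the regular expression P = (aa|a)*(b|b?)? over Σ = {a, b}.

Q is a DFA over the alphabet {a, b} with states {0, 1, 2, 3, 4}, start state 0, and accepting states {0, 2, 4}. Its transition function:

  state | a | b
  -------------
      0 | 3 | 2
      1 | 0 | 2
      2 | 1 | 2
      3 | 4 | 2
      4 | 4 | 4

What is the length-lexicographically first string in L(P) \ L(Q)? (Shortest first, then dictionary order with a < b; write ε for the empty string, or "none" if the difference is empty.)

The string a is accepted by P but not by Q.
No shorter string lies in the difference, and a is the lexicographically first length-1 string in L(P) \ L(Q).

a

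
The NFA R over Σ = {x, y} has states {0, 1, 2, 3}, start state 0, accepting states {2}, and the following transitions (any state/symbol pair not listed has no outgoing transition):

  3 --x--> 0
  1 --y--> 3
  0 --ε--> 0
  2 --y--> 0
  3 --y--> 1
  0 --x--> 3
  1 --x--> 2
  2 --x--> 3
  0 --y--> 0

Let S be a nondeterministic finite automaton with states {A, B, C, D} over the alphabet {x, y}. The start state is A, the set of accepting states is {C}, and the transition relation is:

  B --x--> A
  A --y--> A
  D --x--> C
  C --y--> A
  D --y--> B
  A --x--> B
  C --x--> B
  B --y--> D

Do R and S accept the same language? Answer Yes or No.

Yes

Exploring the product automaton R × S from the start pair (0, A), following both machines on each input symbol, reaches 4 state pairs: (0, A), (3, B), (1, D), (2, C).
R accepts in {2} and S accepts in {C}. In every reachable pair the two components are either both accepting — (2, C) — or both non-accepting, so no string is accepted by exactly one of the machines: L(R) \ L(S) and L(S) \ L(R) are both empty.
Hence every string is accepted by R iff it is accepted by S, and the two languages coincide.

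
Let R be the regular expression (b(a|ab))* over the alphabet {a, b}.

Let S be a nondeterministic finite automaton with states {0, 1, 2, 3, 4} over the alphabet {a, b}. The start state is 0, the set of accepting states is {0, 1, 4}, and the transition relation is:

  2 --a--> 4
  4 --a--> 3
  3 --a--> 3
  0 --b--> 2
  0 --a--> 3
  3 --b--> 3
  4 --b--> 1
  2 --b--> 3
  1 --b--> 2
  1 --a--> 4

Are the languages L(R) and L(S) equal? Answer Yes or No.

Yes

Converting the expression R to a DFA (subset construction, then merging equivalent states) gives the minimal DFA with states {r0, r1, r2, r3, r4}, start state r0, accepting states {r0, r3, r4} and transitions r0: a→r1, b→r2; r1: a→r1, b→r1; r2: a→r3, b→r1; r3: a→r1, b→r4; r4: a→r3, b→r2.
Exploring the product automaton R × S from the start pair (r0, 0), following both machines on each input symbol, reaches 5 state pairs: (r0, 0), (r1, 3), (r2, 2), (r3, 4), (r4, 1).
R accepts in {r0, r3, r4} and S accepts in {0, 1, 4}. In every reachable pair the two components are either both accepting — (r0, 0), (r3, 4), (r4, 1) — or both non-accepting, so no string is accepted by exactly one of the machines: L(R) \ L(S) and L(S) \ L(R) are both empty.
Hence every string is accepted by R iff it is accepted by S, and the two languages coincide.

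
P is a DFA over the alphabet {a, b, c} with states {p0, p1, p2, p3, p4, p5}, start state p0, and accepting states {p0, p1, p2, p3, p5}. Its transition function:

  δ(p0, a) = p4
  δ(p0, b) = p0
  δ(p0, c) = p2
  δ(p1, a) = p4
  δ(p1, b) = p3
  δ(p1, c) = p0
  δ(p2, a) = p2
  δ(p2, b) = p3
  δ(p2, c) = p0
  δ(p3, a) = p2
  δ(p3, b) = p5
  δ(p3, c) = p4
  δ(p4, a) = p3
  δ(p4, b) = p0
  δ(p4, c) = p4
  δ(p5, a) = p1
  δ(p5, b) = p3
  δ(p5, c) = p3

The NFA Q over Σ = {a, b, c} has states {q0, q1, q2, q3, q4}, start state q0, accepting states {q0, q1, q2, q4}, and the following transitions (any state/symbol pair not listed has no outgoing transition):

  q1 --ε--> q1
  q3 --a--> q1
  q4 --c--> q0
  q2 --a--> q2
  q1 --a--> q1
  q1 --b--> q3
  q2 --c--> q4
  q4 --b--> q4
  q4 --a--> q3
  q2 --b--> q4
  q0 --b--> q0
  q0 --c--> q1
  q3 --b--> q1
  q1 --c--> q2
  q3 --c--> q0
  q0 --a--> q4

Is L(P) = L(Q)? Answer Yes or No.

No

The string aa is accepted by P but rejected by Q.
So L(P) ≠ L(Q).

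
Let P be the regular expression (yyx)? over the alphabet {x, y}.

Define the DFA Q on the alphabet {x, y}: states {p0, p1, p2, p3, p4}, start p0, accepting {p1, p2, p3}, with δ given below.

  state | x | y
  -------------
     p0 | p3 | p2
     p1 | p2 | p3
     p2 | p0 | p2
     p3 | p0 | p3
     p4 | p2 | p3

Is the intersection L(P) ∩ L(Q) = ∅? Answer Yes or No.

Converting the expression P to a DFA (subset construction, then merging equivalent states) gives the minimal DFA with states {r0, r1, r2, r3, r4}, start state r0, accepting states {r0, r4} and transitions r0: x→r1, y→r2; r1: x→r1, y→r1; r2: x→r1, y→r3; r3: x→r4, y→r1; r4: x→r1, y→r1.
Exploring the product automaton P × Q from the start pair (r0, p0), following both machines on each input symbol, reaches 7 state pairs: (r0, p0), (r1, p3), (r2, p2), (r1, p0), (r3, p2), (r1, p2), (r4, p0).
P accepts in {r0, r4} and Q accepts in {p1, p2, p3}; no reachable pair has both components accepting, so no string drives both machines to acceptance simultaneously and L(P) ∩ L(Q) = ∅.
So no string is accepted by both, and the intersection is empty.

Yes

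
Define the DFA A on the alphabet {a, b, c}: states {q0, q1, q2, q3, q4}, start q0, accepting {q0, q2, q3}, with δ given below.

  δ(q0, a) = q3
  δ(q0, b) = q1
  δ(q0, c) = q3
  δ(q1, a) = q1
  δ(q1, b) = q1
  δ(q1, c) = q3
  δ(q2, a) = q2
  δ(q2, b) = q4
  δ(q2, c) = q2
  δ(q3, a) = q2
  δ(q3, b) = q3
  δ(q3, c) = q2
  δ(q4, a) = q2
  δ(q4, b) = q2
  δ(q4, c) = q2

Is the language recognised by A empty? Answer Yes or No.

The empty string ε is accepted: the run q0 ends in the accepting state q0.
Since at least one string is accepted, L(A) is not empty.

No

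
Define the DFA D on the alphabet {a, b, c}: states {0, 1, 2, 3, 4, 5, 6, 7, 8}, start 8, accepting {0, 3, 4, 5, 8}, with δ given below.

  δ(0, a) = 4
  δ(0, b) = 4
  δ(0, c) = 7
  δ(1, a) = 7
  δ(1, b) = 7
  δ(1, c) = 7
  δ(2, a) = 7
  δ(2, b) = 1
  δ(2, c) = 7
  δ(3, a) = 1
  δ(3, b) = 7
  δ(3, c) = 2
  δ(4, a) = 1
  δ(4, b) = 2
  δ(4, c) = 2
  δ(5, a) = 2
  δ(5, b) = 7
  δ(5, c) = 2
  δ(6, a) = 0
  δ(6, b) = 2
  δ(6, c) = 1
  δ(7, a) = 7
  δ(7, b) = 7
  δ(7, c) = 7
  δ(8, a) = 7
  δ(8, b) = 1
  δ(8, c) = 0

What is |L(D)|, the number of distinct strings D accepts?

4

The useful subgraph on states {0, 4, 8} is acyclic, so L(D) is finite; the longest accepting path visits 3 useful states, giving maximum string length 2.
Counting accepting paths from 8 by length: 1 of length 0, 1 of length 1, 2 of length 2. Total 4.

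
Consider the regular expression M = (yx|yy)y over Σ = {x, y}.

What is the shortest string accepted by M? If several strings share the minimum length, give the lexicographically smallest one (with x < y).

By inspection of the expression, no string of length less than 3 matches, and yxy is the lexicographically first match of length 3.

yxy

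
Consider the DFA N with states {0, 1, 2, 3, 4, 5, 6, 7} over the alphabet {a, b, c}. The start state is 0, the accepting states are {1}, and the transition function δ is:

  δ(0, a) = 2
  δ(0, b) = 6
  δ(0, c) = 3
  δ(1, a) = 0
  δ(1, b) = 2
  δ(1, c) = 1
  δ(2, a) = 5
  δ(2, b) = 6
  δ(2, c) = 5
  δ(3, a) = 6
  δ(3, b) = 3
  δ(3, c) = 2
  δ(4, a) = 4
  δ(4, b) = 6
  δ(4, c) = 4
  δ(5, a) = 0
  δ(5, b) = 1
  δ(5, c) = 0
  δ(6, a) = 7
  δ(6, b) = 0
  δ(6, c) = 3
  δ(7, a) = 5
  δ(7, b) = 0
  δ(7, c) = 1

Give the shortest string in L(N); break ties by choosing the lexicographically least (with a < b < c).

A breadth-first search from 0 reaches an accepting state first via the path 0 → 2 → 5 → 1 on input aab.
No string of length < 3 is accepted (BFS exhausts all shorter strings without reaching an accepting state), and aab is the lexicographically least accepting string of length 3.

aab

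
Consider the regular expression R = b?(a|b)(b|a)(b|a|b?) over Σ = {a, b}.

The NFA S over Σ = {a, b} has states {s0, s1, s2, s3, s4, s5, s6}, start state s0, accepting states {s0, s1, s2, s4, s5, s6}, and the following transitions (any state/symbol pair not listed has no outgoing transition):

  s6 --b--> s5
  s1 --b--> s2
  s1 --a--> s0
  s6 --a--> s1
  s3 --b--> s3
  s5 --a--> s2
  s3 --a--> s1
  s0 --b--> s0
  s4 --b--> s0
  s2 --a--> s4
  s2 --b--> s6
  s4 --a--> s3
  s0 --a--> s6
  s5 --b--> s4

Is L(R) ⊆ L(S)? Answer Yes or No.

Converting the expression R to a DFA (subset construction, then merging equivalent states) gives the minimal DFA with states {r0, r1, r2, r3, r4, r5, r6}, start state r0, accepting states {r3, r4, r5} and transitions r0: a→r1, b→r2; r1: a→r3, b→r3; r2: a→r4, b→r4; r3: a→r5, b→r5; r4: a→r3, b→r3; r5: a→r6, b→r6; r6: a→r6, b→r6.
Exploring the product automaton R × S from the start pair (r0, s0), following both machines on each input symbol, reaches 22 state pairs: (r0, s0), (r1, s6), (r2, s0), (r3, s1), (r3, s5), (r4, s6), (r4, s0), (r5, s0), (r5, s2), (r5, s4), (r3, s6), (r3, s0), (r6, s6), (r6, s0), (r6, s4), (r6, s3), (r5, s1), (r5, s5), (r5, s6), (r6, s1), (r6, s5), (r6, s2).
R accepts in {r3, r4, r5} and S accepts in {s0, s1, s2, s4, s5, s6}. The reachable pairs whose R-component is accepting are (r3, s1), (r3, s5), (r4, s6), (r4, s0), (r5, s0), (r5, s2), (r5, s4), (r3, s6), (r3, s0), (r5, s1), (r5, s5), (r5, s6); in each of them the S-component is accepting too, so the product for L(R) \ L(S) (R-component accepting, S-component rejecting) has no reachable accepting pair and the difference is empty.
Hence every string in L(R) is also in L(S).

Yes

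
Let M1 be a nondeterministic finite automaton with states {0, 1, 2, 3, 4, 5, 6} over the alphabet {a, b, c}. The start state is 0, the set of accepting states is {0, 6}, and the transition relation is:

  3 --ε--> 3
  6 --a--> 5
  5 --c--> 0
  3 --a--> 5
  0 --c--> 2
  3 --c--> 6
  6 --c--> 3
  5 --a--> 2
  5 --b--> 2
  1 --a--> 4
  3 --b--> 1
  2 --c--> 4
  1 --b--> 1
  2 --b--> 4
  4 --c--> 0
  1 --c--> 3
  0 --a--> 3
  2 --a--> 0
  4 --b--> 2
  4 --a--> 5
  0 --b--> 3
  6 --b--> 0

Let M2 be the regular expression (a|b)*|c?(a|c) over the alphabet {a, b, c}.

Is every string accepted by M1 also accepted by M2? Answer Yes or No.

The string ac is in L(M1) but not in L(M2).
So L(M1) ⊄ L(M2).

No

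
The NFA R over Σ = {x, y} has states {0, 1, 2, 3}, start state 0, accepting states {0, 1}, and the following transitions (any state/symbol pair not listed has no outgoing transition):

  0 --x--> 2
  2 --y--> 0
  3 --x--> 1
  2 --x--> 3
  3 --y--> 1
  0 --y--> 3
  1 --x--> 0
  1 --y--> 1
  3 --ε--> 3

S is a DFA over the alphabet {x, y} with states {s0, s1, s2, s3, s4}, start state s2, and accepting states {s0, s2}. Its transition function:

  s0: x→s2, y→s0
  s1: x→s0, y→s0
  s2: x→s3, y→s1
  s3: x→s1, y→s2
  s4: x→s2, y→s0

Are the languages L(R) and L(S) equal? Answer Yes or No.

Exploring the product automaton R × S from the start pair (0, s2), following both machines on each input symbol, reaches 4 state pairs: (0, s2), (2, s3), (3, s1), (1, s0).
R accepts in {0, 1} and S accepts in {s0, s2}. In every reachable pair the two components are either both accepting — (0, s2), (1, s0) — or both non-accepting, so no string is accepted by exactly one of the machines: L(R) \ L(S) and L(S) \ L(R) are both empty.
Hence every string is accepted by R iff it is accepted by S, and the two languages coincide.

Yes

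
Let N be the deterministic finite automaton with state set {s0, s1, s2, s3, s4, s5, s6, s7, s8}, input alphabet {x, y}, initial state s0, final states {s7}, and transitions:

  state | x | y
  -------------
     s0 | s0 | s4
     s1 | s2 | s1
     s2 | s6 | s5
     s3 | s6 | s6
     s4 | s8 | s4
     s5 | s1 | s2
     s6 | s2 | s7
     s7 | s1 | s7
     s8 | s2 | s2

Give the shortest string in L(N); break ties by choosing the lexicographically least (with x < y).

yxxxy

A breadth-first search from s0 reaches an accepting state first via the path s0 → s4 → s8 → s2 → s6 → s7 on input yxxxy.
No string of length < 5 is accepted (BFS exhausts all shorter strings without reaching an accepting state), and yxxxy is the lexicographically least accepting string of length 5.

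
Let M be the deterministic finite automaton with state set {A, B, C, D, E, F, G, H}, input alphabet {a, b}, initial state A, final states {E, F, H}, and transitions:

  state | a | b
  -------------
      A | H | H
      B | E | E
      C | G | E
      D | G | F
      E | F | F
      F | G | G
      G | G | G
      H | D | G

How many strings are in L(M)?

The useful subgraph on states {A, D, F, H} is acyclic, so L(M) is finite; the longest accepting path visits 4 useful states, giving maximum string length 3.
Counting accepting paths from A by length: 2 of length 1, 2 of length 3. Total 4.

4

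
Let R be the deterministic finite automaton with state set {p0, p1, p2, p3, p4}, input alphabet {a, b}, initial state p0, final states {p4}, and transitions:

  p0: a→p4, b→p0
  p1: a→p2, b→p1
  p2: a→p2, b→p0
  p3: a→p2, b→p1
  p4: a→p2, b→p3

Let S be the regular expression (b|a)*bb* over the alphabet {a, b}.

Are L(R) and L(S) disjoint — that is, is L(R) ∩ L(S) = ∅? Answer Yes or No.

Yes

Converting the expression S to a DFA (subset construction, then merging equivalent states) gives the minimal DFA with states {s0, s1}, start state s0, accepting states {s1} and transitions s0: a→s0, b→s1; s1: a→s0, b→s1.
Exploring the product automaton R × S from the start pair (p0, s0), following both machines on each input symbol, reaches 6 state pairs: (p0, s0), (p4, s0), (p0, s1), (p2, s0), (p3, s1), (p1, s1).
R accepts in {p4} and S accepts in {s1}; no reachable pair has both components accepting, so no string drives both machines to acceptance simultaneously and L(R) ∩ L(S) = ∅.
So no string is accepted by both, and the intersection is empty.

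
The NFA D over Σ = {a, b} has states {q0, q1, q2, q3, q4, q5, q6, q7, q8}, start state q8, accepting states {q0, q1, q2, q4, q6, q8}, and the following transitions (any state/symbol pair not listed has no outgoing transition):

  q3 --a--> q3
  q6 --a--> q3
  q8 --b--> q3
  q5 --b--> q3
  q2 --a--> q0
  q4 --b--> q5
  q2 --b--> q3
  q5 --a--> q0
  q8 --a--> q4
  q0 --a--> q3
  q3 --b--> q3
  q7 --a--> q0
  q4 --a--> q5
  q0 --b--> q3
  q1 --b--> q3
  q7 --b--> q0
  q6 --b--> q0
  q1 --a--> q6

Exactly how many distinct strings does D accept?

4

The useful subgraph on states {q0, q4, q5, q8} is acyclic, so L(D) is finite; the longest accepting path visits 4 useful states, giving maximum string length 3.
Counting accepting paths from q8 by length: 1 of length 0, 1 of length 1, 2 of length 3. Total 4.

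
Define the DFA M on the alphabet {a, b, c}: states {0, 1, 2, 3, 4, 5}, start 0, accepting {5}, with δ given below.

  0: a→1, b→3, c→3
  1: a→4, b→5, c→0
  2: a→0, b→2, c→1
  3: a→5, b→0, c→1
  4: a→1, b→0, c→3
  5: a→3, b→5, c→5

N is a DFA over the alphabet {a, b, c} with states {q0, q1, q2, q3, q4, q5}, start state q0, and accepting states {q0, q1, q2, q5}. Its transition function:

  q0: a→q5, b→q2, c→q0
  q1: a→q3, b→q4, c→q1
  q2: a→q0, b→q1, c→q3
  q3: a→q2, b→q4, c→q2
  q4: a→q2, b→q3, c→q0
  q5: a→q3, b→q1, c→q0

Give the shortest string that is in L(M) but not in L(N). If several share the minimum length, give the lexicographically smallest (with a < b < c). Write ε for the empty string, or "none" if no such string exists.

abb

The string abb is accepted by M but not by N.
No shorter string lies in the difference, and abb is the lexicographically first length-3 string in L(M) \ L(N).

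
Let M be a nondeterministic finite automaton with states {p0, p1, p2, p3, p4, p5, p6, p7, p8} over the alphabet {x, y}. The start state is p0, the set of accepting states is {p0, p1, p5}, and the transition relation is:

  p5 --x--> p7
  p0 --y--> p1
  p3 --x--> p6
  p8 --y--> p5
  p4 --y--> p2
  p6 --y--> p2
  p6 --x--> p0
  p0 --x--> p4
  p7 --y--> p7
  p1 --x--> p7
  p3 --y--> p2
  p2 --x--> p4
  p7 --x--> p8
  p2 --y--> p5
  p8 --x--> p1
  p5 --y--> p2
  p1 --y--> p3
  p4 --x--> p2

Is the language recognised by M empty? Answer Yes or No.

The empty string ε is accepted: the run p0 ends in the accepting state p0.
Since at least one string is accepted, L(M) is not empty.

No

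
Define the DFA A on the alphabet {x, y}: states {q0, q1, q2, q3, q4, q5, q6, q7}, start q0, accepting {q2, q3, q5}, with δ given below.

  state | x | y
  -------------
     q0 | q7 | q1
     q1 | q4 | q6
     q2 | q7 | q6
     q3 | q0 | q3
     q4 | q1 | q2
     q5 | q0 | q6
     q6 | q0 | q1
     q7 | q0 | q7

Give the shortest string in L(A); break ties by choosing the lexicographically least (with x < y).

yxy

A breadth-first search from q0 reaches an accepting state first via the path q0 → q1 → q4 → q2 on input yxy.
No string of length < 3 is accepted (BFS exhausts all shorter strings without reaching an accepting state), and yxy is the lexicographically least accepting string of length 3.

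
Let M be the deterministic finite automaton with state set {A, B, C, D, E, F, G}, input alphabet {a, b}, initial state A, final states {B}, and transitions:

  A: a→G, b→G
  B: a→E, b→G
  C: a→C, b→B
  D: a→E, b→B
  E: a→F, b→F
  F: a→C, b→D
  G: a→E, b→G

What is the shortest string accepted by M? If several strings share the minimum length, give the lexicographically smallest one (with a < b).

A breadth-first search from A reaches an accepting state first via the path A → G → E → F → C → B on input aaaab.
No string of length < 5 is accepted (BFS exhausts all shorter strings without reaching an accepting state), and aaaab is the lexicographically least accepting string of length 5.

aaaab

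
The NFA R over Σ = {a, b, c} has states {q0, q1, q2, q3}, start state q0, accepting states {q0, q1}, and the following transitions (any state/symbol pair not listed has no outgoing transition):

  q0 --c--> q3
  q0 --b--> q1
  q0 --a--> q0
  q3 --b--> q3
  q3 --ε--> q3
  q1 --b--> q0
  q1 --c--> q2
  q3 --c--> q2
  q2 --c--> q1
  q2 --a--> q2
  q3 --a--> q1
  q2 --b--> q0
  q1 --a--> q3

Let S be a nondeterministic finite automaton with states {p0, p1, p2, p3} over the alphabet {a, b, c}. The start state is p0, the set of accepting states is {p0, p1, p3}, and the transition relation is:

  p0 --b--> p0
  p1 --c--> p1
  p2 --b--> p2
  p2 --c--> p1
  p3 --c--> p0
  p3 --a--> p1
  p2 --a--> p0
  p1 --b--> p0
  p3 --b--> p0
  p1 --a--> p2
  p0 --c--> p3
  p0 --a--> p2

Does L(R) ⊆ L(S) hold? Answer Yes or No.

The string a is in L(R) but not in L(S).
So L(R) ⊄ L(S).

No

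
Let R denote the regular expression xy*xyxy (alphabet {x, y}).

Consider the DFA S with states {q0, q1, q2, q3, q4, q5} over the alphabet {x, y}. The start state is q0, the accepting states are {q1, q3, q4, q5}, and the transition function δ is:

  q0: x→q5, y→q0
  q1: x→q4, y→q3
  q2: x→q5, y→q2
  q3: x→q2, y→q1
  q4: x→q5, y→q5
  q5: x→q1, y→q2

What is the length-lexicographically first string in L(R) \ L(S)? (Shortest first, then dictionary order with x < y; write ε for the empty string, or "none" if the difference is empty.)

The string xxyxy is accepted by R but not by S.
No shorter string lies in the difference, and xxyxy is the lexicographically first length-5 string in L(R) \ L(S).

xxyxy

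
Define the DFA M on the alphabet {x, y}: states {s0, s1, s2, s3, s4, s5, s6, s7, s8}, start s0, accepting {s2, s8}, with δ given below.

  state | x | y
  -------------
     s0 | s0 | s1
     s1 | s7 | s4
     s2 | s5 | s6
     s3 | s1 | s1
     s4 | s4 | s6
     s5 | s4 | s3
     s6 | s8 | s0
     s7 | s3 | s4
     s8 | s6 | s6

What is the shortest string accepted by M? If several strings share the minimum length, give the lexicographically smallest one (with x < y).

A breadth-first search from s0 reaches an accepting state first via the path s0 → s1 → s4 → s6 → s8 on input yyyx.
No string of length < 4 is accepted (BFS exhausts all shorter strings without reaching an accepting state), and yyyx is the lexicographically least accepting string of length 4.

yyyx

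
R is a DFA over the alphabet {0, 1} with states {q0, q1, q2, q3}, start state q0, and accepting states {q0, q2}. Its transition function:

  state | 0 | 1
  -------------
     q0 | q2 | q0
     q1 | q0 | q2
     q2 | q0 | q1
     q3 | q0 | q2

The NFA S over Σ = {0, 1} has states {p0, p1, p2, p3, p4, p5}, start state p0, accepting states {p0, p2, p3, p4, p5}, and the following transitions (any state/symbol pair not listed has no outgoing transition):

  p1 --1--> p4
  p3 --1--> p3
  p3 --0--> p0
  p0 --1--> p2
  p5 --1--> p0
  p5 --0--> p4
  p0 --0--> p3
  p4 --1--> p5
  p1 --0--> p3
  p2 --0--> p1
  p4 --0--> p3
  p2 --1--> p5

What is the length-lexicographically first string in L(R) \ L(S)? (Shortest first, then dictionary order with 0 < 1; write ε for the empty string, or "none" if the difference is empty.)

10

The string 10 is accepted by R but not by S.
No shorter string lies in the difference, and 10 is the lexicographically first length-2 string in L(R) \ L(S).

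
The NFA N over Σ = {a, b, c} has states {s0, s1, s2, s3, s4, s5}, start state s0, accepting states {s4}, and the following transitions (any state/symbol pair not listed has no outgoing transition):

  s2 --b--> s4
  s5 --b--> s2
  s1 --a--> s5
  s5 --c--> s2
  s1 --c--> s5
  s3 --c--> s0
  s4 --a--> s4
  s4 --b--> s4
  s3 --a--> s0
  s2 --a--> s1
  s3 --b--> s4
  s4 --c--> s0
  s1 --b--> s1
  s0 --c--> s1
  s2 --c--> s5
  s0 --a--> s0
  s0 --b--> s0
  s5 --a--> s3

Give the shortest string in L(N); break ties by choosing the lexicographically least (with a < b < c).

A breadth-first search from s0 reaches an accepting state first via the path s0 → s1 → s5 → s3 → s4 on input caab.
No string of length < 4 is accepted (BFS exhausts all shorter strings without reaching an accepting state), and caab is the lexicographically least accepting string of length 4.

caab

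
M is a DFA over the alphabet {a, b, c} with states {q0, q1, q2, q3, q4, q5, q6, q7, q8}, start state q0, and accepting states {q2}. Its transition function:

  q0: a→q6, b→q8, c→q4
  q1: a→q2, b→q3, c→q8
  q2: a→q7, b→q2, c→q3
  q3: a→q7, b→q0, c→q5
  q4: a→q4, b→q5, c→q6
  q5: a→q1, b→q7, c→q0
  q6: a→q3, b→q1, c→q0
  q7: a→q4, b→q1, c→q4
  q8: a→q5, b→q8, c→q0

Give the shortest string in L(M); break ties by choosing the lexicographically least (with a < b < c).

A breadth-first search from q0 reaches an accepting state first via the path q0 → q6 → q1 → q2 on input aba.
No string of length < 3 is accepted (BFS exhausts all shorter strings without reaching an accepting state), and aba is the lexicographically least accepting string of length 3.

aba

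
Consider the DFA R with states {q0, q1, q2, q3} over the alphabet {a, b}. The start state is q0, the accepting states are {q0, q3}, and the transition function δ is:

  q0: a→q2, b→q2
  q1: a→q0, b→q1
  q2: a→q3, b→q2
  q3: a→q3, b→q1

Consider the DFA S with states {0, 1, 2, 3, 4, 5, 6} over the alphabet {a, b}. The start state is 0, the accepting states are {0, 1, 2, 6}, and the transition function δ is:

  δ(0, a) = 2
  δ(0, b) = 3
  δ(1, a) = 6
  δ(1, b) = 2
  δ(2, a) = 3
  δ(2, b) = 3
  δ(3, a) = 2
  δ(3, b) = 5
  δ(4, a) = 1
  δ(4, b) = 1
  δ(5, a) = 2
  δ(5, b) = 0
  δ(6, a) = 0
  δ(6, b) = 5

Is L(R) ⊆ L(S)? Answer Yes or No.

No

The string aa is in L(R) but not in L(S).
So L(R) ⊄ L(S).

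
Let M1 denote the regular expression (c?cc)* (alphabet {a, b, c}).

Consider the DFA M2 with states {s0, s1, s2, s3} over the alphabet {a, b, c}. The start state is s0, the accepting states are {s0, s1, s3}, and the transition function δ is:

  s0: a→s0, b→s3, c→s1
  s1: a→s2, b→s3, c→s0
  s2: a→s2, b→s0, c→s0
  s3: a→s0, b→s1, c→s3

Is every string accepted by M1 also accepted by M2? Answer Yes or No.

Converting the expression M1 to a DFA (subset construction, then merging equivalent states) gives the minimal DFA with states {r0, r1, r2, r3}, start state r0, accepting states {r0, r3} and transitions r0: a→r1, b→r1, c→r2; r1: a→r1, b→r1, c→r1; r2: a→r1, b→r1, c→r3; r3: a→r1, b→r1, c→r3.
Exploring the product automaton M1 × M2 from the start pair (r0, s0), following both machines on each input symbol, reaches 8 state pairs: (r0, s0), (r1, s0), (r1, s3), (r2, s1), (r1, s1), (r1, s2), (r3, s0), (r3, s1).
M1 accepts in {r0, r3} and M2 accepts in {s0, s1, s3}. The reachable pairs whose M1-component is accepting are (r0, s0), (r3, s0), (r3, s1); in each of them the M2-component is accepting too, so the product for L(M1) \ L(M2) (M1-component accepting, M2-component rejecting) has no reachable accepting pair and the difference is empty.
Hence every string in L(M1) is also in L(M2).

Yes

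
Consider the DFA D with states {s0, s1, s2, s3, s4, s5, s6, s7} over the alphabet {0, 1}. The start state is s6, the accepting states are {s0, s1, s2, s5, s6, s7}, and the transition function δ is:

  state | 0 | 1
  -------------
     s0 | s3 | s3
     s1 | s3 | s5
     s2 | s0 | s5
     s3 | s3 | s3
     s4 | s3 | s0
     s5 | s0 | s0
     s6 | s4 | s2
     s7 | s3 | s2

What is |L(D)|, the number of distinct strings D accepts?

7

The useful subgraph on states {s0, s2, s4, s5, s6} is acyclic, so L(D) is finite; the longest accepting path visits 4 useful states, giving maximum string length 3.
Counting accepting paths from s6 by length: 1 of length 0, 1 of length 1, 3 of length 2, 2 of length 3. Total 7.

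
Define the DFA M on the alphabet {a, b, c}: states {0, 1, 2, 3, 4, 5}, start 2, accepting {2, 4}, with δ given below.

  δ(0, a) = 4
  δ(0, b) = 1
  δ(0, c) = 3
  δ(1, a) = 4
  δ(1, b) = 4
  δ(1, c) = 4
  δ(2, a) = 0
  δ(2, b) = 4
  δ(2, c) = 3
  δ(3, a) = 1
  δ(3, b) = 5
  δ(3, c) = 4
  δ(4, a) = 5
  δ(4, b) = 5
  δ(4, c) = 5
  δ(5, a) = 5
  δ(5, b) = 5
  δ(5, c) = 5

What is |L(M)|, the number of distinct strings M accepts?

The useful subgraph on states {0, 1, 2, 3, 4} is acyclic, so L(M) is finite; the longest accepting path visits 5 useful states, giving maximum string length 4.
Counting accepting paths from 2 by length: 1 of length 0, 1 of length 1, 2 of length 2, 7 of length 3, 3 of length 4. Total 14.

14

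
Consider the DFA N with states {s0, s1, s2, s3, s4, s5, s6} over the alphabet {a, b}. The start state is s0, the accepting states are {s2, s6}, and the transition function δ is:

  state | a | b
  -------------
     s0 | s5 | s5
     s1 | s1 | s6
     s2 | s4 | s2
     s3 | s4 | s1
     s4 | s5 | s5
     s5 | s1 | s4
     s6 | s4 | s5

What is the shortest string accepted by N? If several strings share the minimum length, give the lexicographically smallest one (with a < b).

aab

A breadth-first search from s0 reaches an accepting state first via the path s0 → s5 → s1 → s6 on input aab.
No string of length < 3 is accepted (BFS exhausts all shorter strings without reaching an accepting state), and aab is the lexicographically least accepting string of length 3.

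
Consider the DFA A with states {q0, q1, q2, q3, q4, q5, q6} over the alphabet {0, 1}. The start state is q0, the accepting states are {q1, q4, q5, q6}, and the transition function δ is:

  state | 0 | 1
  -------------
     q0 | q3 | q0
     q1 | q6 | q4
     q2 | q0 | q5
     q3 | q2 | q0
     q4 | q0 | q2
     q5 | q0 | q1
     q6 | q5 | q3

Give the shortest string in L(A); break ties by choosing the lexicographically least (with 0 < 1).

001

A breadth-first search from q0 reaches an accepting state first via the path q0 → q3 → q2 → q5 on input 001.
No string of length < 3 is accepted (BFS exhausts all shorter strings without reaching an accepting state), and 001 is the lexicographically least accepting string of length 3.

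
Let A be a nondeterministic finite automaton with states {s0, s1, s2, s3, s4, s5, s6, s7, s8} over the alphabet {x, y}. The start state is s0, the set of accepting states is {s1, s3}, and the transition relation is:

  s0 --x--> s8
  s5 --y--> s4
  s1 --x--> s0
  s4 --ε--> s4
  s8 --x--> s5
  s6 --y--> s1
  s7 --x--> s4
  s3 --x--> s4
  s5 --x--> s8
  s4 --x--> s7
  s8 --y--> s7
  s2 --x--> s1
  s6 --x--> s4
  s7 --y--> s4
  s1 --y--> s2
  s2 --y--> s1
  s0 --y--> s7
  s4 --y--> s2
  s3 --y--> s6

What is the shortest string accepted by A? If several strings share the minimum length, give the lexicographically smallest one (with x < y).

A breadth-first search from s0 reaches an accepting state first via the path s0 → s7 → s4 → s2 → s1 on input yxyx.
No string of length < 4 is accepted (BFS exhausts all shorter strings without reaching an accepting state), and yxyx is the lexicographically least accepting string of length 4.

yxyx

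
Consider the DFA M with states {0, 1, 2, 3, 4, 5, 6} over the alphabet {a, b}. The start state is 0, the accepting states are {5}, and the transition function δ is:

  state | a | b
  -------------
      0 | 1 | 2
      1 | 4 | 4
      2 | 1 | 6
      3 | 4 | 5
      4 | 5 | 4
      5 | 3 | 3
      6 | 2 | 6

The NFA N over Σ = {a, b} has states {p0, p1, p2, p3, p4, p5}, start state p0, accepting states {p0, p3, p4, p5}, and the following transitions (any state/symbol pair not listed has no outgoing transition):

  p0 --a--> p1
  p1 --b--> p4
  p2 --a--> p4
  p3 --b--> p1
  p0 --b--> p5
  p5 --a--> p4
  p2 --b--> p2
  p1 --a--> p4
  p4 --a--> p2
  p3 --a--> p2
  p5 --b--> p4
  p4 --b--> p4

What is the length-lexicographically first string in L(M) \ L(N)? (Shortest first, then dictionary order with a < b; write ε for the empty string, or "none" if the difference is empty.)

aaa

The string aaa is accepted by M but not by N.
No shorter string lies in the difference, and aaa is the lexicographically first length-3 string in L(M) \ L(N).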